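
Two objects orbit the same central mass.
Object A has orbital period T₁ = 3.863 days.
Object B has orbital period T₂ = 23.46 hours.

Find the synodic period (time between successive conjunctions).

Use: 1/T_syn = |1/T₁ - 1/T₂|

Convert to SI: T₁ = 3.863 days = 333763 s; T₂ = 23.46 hours = 84456 s.
T_syn = |T₁ · T₂ / (T₁ − T₂)|.
T_syn = |333763 · 84456 / (333763 − 84456)| s ≈ 1.131e+05 s = 1.309 days.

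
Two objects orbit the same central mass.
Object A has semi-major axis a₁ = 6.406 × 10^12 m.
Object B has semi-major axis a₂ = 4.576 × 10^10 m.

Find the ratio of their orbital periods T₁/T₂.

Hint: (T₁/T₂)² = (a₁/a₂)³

From Kepler's third law, (T₁/T₂)² = (a₁/a₂)³, so T₁/T₂ = (a₁/a₂)^(3/2).
a₁/a₂ = 6.406e+12 / 4.576e+10 = 139.991.
T₁/T₂ = (139.991)^(3/2) ≈ 1656.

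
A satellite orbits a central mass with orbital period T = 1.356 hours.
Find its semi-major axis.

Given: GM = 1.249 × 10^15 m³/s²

Convert to SI: T = 1.356 hours = 4881.6 s.
Invert Kepler's third law: a = (GM · T² / (4π²))^(1/3).
Substituting T = 4881.6 s and GM = 1.249e+15 m³/s²:
a = (1.249e+15 · (4881.6)² / (4π²))^(1/3) m
a ≈ 9.101e+06 m = 9.101 Mm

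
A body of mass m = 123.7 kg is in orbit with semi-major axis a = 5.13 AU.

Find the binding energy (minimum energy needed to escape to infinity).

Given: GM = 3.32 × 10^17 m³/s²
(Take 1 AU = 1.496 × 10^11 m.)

Convert to SI: a = 5.13 AU = 7.67448e+11 m.
Total orbital energy is E = −GMm/(2a); binding energy is E_bind = −E = GMm/(2a).
E_bind = 3.32e+17 · 123.7 / (2 · 7.67448e+11) J ≈ 2.676e+07 J = 26.76 MJ.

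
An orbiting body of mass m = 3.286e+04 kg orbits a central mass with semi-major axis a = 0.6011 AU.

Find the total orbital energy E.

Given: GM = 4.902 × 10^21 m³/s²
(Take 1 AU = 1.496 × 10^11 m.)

Convert to SI: a = 0.6011 AU = 8.99246e+10 m.
E = −GMm / (2a).
E = −4.902e+21 · 3.286e+04 / (2 · 8.99246e+10) J ≈ -8.956e+14 J = -895.6 TJ.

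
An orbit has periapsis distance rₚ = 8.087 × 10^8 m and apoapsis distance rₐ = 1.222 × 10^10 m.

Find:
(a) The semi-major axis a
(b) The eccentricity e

(a) a = (rₚ + rₐ) / 2 = (8.087e+08 + 1.222e+10) / 2 ≈ 6.514e+09 m = 6.514 × 10^9 m.
(b) e = (rₐ − rₚ) / (rₐ + rₚ) = (1.222e+10 − 8.087e+08) / (1.222e+10 + 8.087e+08) ≈ 0.8759.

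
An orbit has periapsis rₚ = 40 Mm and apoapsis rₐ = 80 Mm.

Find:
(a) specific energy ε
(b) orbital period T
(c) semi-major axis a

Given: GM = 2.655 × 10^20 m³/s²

Convert to SI: rₚ = 40 Mm = 4e+07 m; rₐ = 80 Mm = 8e+07 m.
(a) With a = (rₚ + rₐ)/2 = 6e+07 m, ε = −GM/(2a) = −2.655e+20/(2 · 6e+07) J/kg ≈ -2.212e+12 J/kg
(b) With a = (rₚ + rₐ)/2 = 6e+07 m, T = 2π √(a³/GM) = 2π √((6e+07)³/2.655e+20) s ≈ 179.2 s
(c) a = (rₚ + rₐ)/2 = (4e+07 + 8e+07)/2 ≈ 6e+07 m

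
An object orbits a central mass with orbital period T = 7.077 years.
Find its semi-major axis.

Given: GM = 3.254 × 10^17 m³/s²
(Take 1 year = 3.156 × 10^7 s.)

Convert to SI: T = 7.077 years = 2.2335e+08 s.
Invert Kepler's third law: a = (GM · T² / (4π²))^(1/3).
Substituting T = 2.2335e+08 s and GM = 3.254e+17 m³/s²:
a = (3.254e+17 · (2.2335e+08)² / (4π²))^(1/3) m
a ≈ 7.436e+10 m = 74.36 Gm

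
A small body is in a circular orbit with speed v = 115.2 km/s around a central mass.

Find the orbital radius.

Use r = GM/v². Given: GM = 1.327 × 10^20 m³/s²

Convert to SI: v = 115.2 km/s = 115200 m/s.
For a circular orbit, v² = GM / r, so r = GM / v².
r = 1.327e+20 / (115200)² m ≈ 9.999e+09 m = 9.999 Gm.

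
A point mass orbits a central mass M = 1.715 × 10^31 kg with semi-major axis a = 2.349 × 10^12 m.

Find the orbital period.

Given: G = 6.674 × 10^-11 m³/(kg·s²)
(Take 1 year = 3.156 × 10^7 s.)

GM = G · M = 6.674e-11 · 1.715e+31 = 1.14459e+21 m³/s².
Kepler's third law: T = 2π √(a³ / GM).
Substituting a = 2.349e+12 m and GM = 1.14459e+21 m³/s²:
T = 2π √((2.349e+12)³ / 1.14459e+21) s
T ≈ 6.686e+08 s = 21.19 years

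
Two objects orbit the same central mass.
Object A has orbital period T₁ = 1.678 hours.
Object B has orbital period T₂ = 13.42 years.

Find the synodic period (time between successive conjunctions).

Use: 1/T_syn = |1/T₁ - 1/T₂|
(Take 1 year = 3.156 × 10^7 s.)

Convert to SI: T₁ = 1.678 hours = 6040.8 s; T₂ = 13.42 years = 4.23535e+08 s.
T_syn = |T₁ · T₂ / (T₁ − T₂)|.
T_syn = |6040.8 · 4.23535e+08 / (6040.8 − 4.23535e+08)| s ≈ 6041 s = 1.678 hours.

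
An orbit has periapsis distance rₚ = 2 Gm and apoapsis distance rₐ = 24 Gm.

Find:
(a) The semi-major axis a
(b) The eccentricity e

Convert to SI: rₚ = 2 Gm = 2e+09 m; rₐ = 24 Gm = 2.4e+10 m.
(a) a = (rₚ + rₐ) / 2 = (2e+09 + 2.4e+10) / 2 ≈ 1.3e+10 m = 13 Gm.
(b) e = (rₐ − rₚ) / (rₐ + rₚ) = (2.4e+10 − 2e+09) / (2.4e+10 + 2e+09) ≈ 0.8462.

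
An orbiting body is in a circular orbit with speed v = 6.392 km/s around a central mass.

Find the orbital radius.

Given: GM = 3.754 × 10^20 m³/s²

Convert to SI: v = 6.392 km/s = 6392 m/s.
For a circular orbit, v² = GM / r, so r = GM / v².
r = 3.754e+20 / (6392)² m ≈ 9.188e+12 m = 9.188 × 10^12 m.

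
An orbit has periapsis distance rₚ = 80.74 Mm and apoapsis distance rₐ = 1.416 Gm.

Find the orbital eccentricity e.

Convert to SI: rₚ = 80.74 Mm = 8.074e+07 m; rₐ = 1.416 Gm = 1.416e+09 m.
e = (rₐ − rₚ) / (rₐ + rₚ).
e = (1.416e+09 − 8.074e+07) / (1.416e+09 + 8.074e+07) = 1.33526e+09 / 1.49674e+09 ≈ 0.8921.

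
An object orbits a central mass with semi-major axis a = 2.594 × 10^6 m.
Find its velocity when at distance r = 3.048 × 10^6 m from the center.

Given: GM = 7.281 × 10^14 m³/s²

Vis-viva: v = √(GM · (2/r − 1/a)).
2/r − 1/a = 2/3.048e+06 − 1/2.594e+06 = 2.70663e-07 m⁻¹.
v = √(7.281e+14 · 2.70663e-07) m/s ≈ 1.404e+04 m/s = 14.04 km/s.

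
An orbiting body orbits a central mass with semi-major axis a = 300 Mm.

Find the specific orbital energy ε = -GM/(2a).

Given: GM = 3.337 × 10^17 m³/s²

Convert to SI: a = 300 Mm = 3e+08 m.
ε = −GM / (2a).
ε = −3.337e+17 / (2 · 3e+08) J/kg ≈ -5.562e+08 J/kg = -556.2 MJ/kg.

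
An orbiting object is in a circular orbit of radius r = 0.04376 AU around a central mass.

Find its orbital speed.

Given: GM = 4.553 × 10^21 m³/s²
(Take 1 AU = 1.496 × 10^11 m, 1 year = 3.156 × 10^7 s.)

Convert to SI: r = 0.04376 AU = 6.5465e+09 m.
For a circular orbit, gravity supplies the centripetal force, so v = √(GM / r).
v = √(4.553e+21 / 6.5465e+09) m/s ≈ 8.34e+05 m/s = 175.9 AU/year.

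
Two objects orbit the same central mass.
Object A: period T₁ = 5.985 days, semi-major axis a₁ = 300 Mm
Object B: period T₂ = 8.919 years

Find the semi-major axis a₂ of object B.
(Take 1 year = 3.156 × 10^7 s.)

Convert to SI: T₁ = 5.985 days = 517104 s; a₁ = 300 Mm = 3e+08 m; T₂ = 8.919 years = 2.81484e+08 s.
Kepler's third law: (T₁/T₂)² = (a₁/a₂)³ ⇒ a₂ = a₁ · (T₂/T₁)^(2/3).
T₂/T₁ = 2.81484e+08 / 517104 = 544.346.
a₂ = 3e+08 · (544.346)^(2/3) m ≈ 2e+10 m = 20 Gm.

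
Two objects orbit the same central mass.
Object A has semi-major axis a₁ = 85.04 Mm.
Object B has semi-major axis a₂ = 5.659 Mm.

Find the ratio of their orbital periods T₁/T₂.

Convert to SI: a₁ = 85.04 Mm = 8.504e+07 m; a₂ = 5.659 Mm = 5.659e+06 m.
From Kepler's third law, (T₁/T₂)² = (a₁/a₂)³, so T₁/T₂ = (a₁/a₂)^(3/2).
a₁/a₂ = 8.504e+07 / 5.659e+06 = 15.0274.
T₁/T₂ = (15.0274)^(3/2) ≈ 58.25.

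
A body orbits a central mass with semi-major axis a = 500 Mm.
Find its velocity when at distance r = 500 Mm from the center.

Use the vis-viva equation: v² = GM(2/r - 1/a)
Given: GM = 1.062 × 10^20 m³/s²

Convert to SI: a = 500 Mm = 5e+08 m; r = 500 Mm = 5e+08 m.
Vis-viva: v = √(GM · (2/r − 1/a)).
2/r − 1/a = 2/5e+08 − 1/5e+08 = 2e-09 m⁻¹.
v = √(1.062e+20 · 2e-09) m/s ≈ 4.609e+05 m/s = 460.9 km/s.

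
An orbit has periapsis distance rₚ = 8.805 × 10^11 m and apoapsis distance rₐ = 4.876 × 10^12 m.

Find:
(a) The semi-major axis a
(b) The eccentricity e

(a) a = (rₚ + rₐ) / 2 = (8.805e+11 + 4.876e+12) / 2 ≈ 2.878e+12 m = 2.878 × 10^12 m.
(b) e = (rₐ − rₚ) / (rₐ + rₚ) = (4.876e+12 − 8.805e+11) / (4.876e+12 + 8.805e+11) ≈ 0.6941.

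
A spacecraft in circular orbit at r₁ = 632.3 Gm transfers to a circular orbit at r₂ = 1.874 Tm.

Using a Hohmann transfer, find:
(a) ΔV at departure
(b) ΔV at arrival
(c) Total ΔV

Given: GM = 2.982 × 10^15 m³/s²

Convert to SI: r₁ = 632.3 Gm = 6.323e+11 m; r₂ = 1.874 Tm = 1.874e+12 m.
Transfer semi-major axis: a_t = (r₁ + r₂)/2 = (6.323e+11 + 1.874e+12)/2 = 1.25315e+12 m.
Circular speeds: v₁ = √(GM/r₁) = 68.674 m/s, v₂ = √(GM/r₂) = 39.8905 m/s.
Transfer speeds (vis-viva v² = GM(2/r − 1/a_t)): v₁ᵗ = 83.9799 m/s, v₂ᵗ = 28.3354 m/s.
(a) ΔV₁ = |v₁ᵗ − v₁| ≈ 15.31 m/s = 15.31 m/s.
(b) ΔV₂ = |v₂ − v₂ᵗ| ≈ 11.56 m/s = 11.56 m/s.
(c) ΔV_total = ΔV₁ + ΔV₂ ≈ 26.86 m/s = 26.86 m/s.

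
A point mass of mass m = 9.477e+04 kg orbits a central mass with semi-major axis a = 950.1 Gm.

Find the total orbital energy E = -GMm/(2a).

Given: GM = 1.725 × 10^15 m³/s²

Convert to SI: a = 950.1 Gm = 9.501e+11 m.
E = −GMm / (2a).
E = −1.725e+15 · 9.477e+04 / (2 · 9.501e+11) J ≈ -8.603e+07 J = -86.03 MJ.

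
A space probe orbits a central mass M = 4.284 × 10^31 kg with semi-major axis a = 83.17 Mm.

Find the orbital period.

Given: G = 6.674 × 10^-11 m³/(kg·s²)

Convert to SI: a = 83.17 Mm = 8.317e+07 m.
GM = G · M = 6.674e-11 · 4.284e+31 = 2.85914e+21 m³/s².
Kepler's third law: T = 2π √(a³ / GM).
Substituting a = 8.317e+07 m and GM = 2.85914e+21 m³/s²:
T = 2π √((8.317e+07)³ / 2.85914e+21) s
T ≈ 89.13 s = 1.485 minutes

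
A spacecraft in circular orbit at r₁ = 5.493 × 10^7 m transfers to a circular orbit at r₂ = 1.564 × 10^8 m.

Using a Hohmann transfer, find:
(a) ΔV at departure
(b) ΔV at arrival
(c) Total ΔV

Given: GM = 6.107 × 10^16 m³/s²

Transfer semi-major axis: a_t = (r₁ + r₂)/2 = (5.493e+07 + 1.564e+08)/2 = 1.05665e+08 m.
Circular speeds: v₁ = √(GM/r₁) = 33343.3 m/s, v₂ = √(GM/r₂) = 19760.4 m/s.
Transfer speeds (vis-viva v² = GM(2/r − 1/a_t)): v₁ᵗ = 40566 m/s, v₂ᵗ = 14247.4 m/s.
(a) ΔV₁ = |v₁ᵗ − v₁| ≈ 7223 m/s = 7.223 km/s.
(b) ΔV₂ = |v₂ − v₂ᵗ| ≈ 5513 m/s = 5.513 km/s.
(c) ΔV_total = ΔV₁ + ΔV₂ ≈ 1.274e+04 m/s = 12.74 km/s.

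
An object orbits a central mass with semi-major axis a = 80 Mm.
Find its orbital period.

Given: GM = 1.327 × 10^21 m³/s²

Convert to SI: a = 80 Mm = 8e+07 m.
Kepler's third law: T = 2π √(a³ / GM).
Substituting a = 8e+07 m and GM = 1.327e+21 m³/s²:
T = 2π √((8e+07)³ / 1.327e+21) s
T ≈ 123.4 s = 2.057 minutes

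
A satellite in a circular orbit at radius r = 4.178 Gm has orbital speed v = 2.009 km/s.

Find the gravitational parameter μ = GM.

Convert to SI: r = 4.178 Gm = 4.178e+09 m; v = 2.009 km/s = 2009 m/s.
For a circular orbit v² = GM/r, so GM = v² · r.
GM = (2009)² · 4.178e+09 m³/s² ≈ 1.686e+16 m³/s² = 1.686 × 10^16 m³/s².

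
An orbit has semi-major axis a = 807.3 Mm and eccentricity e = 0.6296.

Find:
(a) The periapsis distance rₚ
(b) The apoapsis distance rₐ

Convert to SI: a = 807.3 Mm = 8.073e+08 m.
(a) rₚ = a(1 − e) = 8.073e+08 · (1 − 0.6296) = 8.073e+08 · 0.3704 ≈ 2.99e+08 m = 299 Mm.
(b) rₐ = a(1 + e) = 8.073e+08 · (1 + 0.6296) = 8.073e+08 · 1.6296 ≈ 1.316e+09 m = 1.316 Gm.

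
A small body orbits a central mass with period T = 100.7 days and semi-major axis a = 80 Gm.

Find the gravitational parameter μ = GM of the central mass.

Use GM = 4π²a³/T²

Convert to SI: T = 100.7 days = 8.70048e+06 s; a = 80 Gm = 8e+10 m.
GM = 4π² · a³ / T².
GM = 4π² · (8e+10)³ / (8.70048e+06)² m³/s² ≈ 2.67e+20 m³/s² = 2.67 × 10^20 m³/s².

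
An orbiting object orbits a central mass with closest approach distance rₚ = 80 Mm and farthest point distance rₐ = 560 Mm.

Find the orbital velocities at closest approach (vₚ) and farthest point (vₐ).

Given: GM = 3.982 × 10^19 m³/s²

Convert to SI: rₚ = 80 Mm = 8e+07 m; rₐ = 560 Mm = 5.6e+08 m.
Use the vis-viva equation v² = GM(2/r − 1/a) with a = (rₚ + rₐ)/2 = (8e+07 + 5.6e+08)/2 = 3.2e+08 m.
vₚ = √(GM · (2/rₚ − 1/a)) = √(3.982e+19 · (2/8e+07 − 1/3.2e+08)) m/s ≈ 9.333e+05 m/s = 933.3 km/s.
vₐ = √(GM · (2/rₐ − 1/a)) = √(3.982e+19 · (2/5.6e+08 − 1/3.2e+08)) m/s ≈ 1.333e+05 m/s = 133.3 km/s.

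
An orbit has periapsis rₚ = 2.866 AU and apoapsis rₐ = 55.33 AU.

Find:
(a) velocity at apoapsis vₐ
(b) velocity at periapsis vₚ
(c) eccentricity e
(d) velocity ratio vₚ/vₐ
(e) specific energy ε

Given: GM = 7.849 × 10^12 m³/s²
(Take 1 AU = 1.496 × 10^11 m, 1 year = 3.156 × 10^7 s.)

Convert to SI: rₚ = 2.866 AU = 4.28754e+11 m; rₐ = 55.33 AU = 8.27737e+12 m.
(a) With a = (rₚ + rₐ)/2 = 4.35306e+12 m, vₐ = √(GM (2/rₐ − 1/a)) = √(7.849e+12 · (2/8.27737e+12 − 1/4.35306e+12)) m/s ≈ 0.3056 m/s
(b) With a = (rₚ + rₐ)/2 = 4.35306e+12 m, vₚ = √(GM (2/rₚ − 1/a)) = √(7.849e+12 · (2/4.28754e+11 − 1/4.35306e+12)) m/s ≈ 5.9 m/s
(c) e = (rₐ − rₚ)/(rₐ + rₚ) = (8.27737e+12 − 4.28754e+11)/(8.27737e+12 + 4.28754e+11) ≈ 0.9015
(d) Conservation of angular momentum (rₚvₚ = rₐvₐ) gives vₚ/vₐ = rₐ/rₚ = 8.27737e+12/4.28754e+11 ≈ 19.31
(e) With a = (rₚ + rₐ)/2 = 4.35306e+12 m, ε = −GM/(2a) = −7.849e+12/(2 · 4.35306e+12) J/kg ≈ -0.9015 J/kg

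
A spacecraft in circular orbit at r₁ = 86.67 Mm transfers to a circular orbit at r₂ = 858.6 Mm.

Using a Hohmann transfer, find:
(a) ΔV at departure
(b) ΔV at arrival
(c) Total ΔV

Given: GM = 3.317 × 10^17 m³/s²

Convert to SI: r₁ = 86.67 Mm = 8.667e+07 m; r₂ = 858.6 Mm = 8.586e+08 m.
Transfer semi-major axis: a_t = (r₁ + r₂)/2 = (8.667e+07 + 8.586e+08)/2 = 4.72635e+08 m.
Circular speeds: v₁ = √(GM/r₁) = 61864 m/s, v₂ = √(GM/r₂) = 19655.2 m/s.
Transfer speeds (vis-viva v² = GM(2/r − 1/a_t)): v₁ᵗ = 83381.7 m/s, v₂ᵗ = 8416.83 m/s.
(a) ΔV₁ = |v₁ᵗ − v₁| ≈ 2.152e+04 m/s = 21.52 km/s.
(b) ΔV₂ = |v₂ − v₂ᵗ| ≈ 1.124e+04 m/s = 11.24 km/s.
(c) ΔV_total = ΔV₁ + ΔV₂ ≈ 3.276e+04 m/s = 32.76 km/s.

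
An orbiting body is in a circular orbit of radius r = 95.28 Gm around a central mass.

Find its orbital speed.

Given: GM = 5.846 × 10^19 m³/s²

Convert to SI: r = 95.28 Gm = 9.528e+10 m.
For a circular orbit, gravity supplies the centripetal force, so v = √(GM / r).
v = √(5.846e+19 / 9.528e+10) m/s ≈ 2.477e+04 m/s = 24.77 km/s.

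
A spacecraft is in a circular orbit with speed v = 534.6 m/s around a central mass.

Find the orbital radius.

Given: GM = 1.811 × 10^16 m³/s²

For a circular orbit, v² = GM / r, so r = GM / v².
r = 1.811e+16 / (534.6)² m ≈ 6.337e+10 m = 6.337 × 10^10 m.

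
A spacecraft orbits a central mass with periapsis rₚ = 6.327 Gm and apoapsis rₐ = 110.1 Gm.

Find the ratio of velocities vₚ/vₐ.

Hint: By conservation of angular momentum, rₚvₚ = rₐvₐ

Convert to SI: rₚ = 6.327 Gm = 6.327e+09 m; rₐ = 110.1 Gm = 1.101e+11 m.
Conservation of angular momentum gives rₚvₚ = rₐvₐ, so vₚ/vₐ = rₐ/rₚ.
vₚ/vₐ = 1.101e+11 / 6.327e+09 ≈ 17.4.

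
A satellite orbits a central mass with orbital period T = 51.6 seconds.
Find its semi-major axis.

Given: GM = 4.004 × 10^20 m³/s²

Invert Kepler's third law: a = (GM · T² / (4π²))^(1/3).
Substituting T = 51.6 s and GM = 4.004e+20 m³/s²:
a = (4.004e+20 · (51.6)² / (4π²))^(1/3) m
a ≈ 3e+07 m = 30 Mm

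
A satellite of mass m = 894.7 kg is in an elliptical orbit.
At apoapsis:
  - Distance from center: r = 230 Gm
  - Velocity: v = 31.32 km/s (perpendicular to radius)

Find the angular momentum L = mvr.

Convert to SI: r = 230 Gm = 2.3e+11 m; v = 31.32 km/s = 31320 m/s.
Since v is perpendicular to r, L = m · v · r.
L = 894.7 · 31320 · 2.3e+11 kg·m²/s ≈ 6.445e+18 kg·m²/s.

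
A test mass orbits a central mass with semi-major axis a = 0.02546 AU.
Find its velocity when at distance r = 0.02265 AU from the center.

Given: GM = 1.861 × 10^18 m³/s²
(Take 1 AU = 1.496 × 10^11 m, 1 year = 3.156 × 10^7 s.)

Convert to SI: a = 0.02546 AU = 3.80882e+09 m; r = 0.02265 AU = 3.38844e+09 m.
Vis-viva: v = √(GM · (2/r − 1/a)).
2/r − 1/a = 2/3.38844e+09 − 1/3.80882e+09 = 3.27693e-10 m⁻¹.
v = √(1.861e+18 · 3.27693e-10) m/s ≈ 2.469e+04 m/s = 5.21 AU/year.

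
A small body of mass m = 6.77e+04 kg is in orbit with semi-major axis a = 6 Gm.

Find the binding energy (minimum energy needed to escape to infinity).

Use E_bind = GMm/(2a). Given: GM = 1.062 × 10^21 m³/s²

Convert to SI: a = 6 Gm = 6e+09 m.
Total orbital energy is E = −GMm/(2a); binding energy is E_bind = −E = GMm/(2a).
E_bind = 1.062e+21 · 6.77e+04 / (2 · 6e+09) J ≈ 5.991e+15 J = 5.991 PJ.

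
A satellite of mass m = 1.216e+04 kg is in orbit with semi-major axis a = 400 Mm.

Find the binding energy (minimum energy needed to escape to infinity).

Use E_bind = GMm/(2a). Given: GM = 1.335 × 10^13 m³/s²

Convert to SI: a = 400 Mm = 4e+08 m.
Total orbital energy is E = −GMm/(2a); binding energy is E_bind = −E = GMm/(2a).
E_bind = 1.335e+13 · 1.216e+04 / (2 · 4e+08) J ≈ 2.029e+08 J = 202.9 MJ.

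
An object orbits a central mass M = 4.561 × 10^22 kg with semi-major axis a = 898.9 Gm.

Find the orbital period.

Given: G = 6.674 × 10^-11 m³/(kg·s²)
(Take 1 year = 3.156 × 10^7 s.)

Convert to SI: a = 898.9 Gm = 8.989e+11 m.
GM = G · M = 6.674e-11 · 4.561e+22 = 3.04401e+12 m³/s².
Kepler's third law: T = 2π √(a³ / GM).
Substituting a = 8.989e+11 m and GM = 3.04401e+12 m³/s²:
T = 2π √((8.989e+11)³ / 3.04401e+12) s
T ≈ 3.069e+12 s = 9.725e+04 years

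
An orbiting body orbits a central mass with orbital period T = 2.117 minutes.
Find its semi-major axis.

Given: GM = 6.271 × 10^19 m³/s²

Convert to SI: T = 2.117 minutes = 127.02 s.
Invert Kepler's third law: a = (GM · T² / (4π²))^(1/3).
Substituting T = 127.02 s and GM = 6.271e+19 m³/s²:
a = (6.271e+19 · (127.02)² / (4π²))^(1/3) m
a ≈ 2.948e+07 m = 29.48 Mm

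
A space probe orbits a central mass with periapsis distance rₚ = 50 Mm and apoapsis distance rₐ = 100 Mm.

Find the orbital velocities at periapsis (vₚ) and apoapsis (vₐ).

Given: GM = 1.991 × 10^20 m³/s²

Convert to SI: rₚ = 50 Mm = 5e+07 m; rₐ = 100 Mm = 1e+08 m.
Use the vis-viva equation v² = GM(2/r − 1/a) with a = (rₚ + rₐ)/2 = (5e+07 + 1e+08)/2 = 7.5e+07 m.
vₚ = √(GM · (2/rₚ − 1/a)) = √(1.991e+20 · (2/5e+07 − 1/7.5e+07)) m/s ≈ 2.304e+06 m/s = 2304 km/s.
vₐ = √(GM · (2/rₐ − 1/a)) = √(1.991e+20 · (2/1e+08 − 1/7.5e+07)) m/s ≈ 1.152e+06 m/s = 1152 km/s.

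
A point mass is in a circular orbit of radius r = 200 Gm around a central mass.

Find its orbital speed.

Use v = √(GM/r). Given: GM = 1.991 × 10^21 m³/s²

Convert to SI: r = 200 Gm = 2e+11 m.
For a circular orbit, gravity supplies the centripetal force, so v = √(GM / r).
v = √(1.991e+21 / 2e+11) m/s ≈ 9.977e+04 m/s = 99.77 km/s.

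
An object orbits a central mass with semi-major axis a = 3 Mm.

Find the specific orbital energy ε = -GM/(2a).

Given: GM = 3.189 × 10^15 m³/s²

Convert to SI: a = 3 Mm = 3e+06 m.
ε = −GM / (2a).
ε = −3.189e+15 / (2 · 3e+06) J/kg ≈ -5.315e+08 J/kg = -531.5 MJ/kg.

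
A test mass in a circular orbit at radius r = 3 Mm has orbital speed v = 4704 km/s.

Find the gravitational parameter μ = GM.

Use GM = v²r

Convert to SI: r = 3 Mm = 3e+06 m; v = 4704 km/s = 4.704e+06 m/s.
For a circular orbit v² = GM/r, so GM = v² · r.
GM = (4.704e+06)² · 3e+06 m³/s² ≈ 6.638e+19 m³/s² = 6.638 × 10^19 m³/s².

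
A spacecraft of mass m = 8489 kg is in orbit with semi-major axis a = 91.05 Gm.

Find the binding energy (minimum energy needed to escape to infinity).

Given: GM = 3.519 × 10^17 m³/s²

Convert to SI: a = 91.05 Gm = 9.105e+10 m.
Total orbital energy is E = −GMm/(2a); binding energy is E_bind = −E = GMm/(2a).
E_bind = 3.519e+17 · 8489 / (2 · 9.105e+10) J ≈ 1.64e+10 J = 16.4 GJ.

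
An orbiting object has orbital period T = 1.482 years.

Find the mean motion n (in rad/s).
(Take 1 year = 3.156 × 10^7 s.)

Convert to SI: T = 1.482 years = 4.67719e+07 s.
n = 2π / T.
n = 2π / 4.67719e+07 s ≈ 1.343e-07 rad/s.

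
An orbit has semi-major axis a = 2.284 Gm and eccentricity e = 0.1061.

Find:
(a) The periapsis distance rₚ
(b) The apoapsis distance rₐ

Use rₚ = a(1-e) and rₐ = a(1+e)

Convert to SI: a = 2.284 Gm = 2.284e+09 m.
(a) rₚ = a(1 − e) = 2.284e+09 · (1 − 0.1061) = 2.284e+09 · 0.8939 ≈ 2.042e+09 m = 2.042 Gm.
(b) rₐ = a(1 + e) = 2.284e+09 · (1 + 0.1061) = 2.284e+09 · 1.1061 ≈ 2.526e+09 m = 2.526 Gm.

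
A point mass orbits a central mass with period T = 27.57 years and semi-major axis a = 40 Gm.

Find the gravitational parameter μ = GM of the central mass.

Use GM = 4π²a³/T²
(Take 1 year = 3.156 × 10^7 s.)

Convert to SI: T = 27.57 years = 8.70109e+08 s; a = 40 Gm = 4e+10 m.
GM = 4π² · a³ / T².
GM = 4π² · (4e+10)³ / (8.70109e+08)² m³/s² ≈ 3.337e+15 m³/s² = 3.337 × 10^15 m³/s².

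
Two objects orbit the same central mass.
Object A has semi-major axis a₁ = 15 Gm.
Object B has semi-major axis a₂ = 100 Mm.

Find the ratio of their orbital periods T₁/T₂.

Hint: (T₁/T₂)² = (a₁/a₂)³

Convert to SI: a₁ = 15 Gm = 1.5e+10 m; a₂ = 100 Mm = 1e+08 m.
From Kepler's third law, (T₁/T₂)² = (a₁/a₂)³, so T₁/T₂ = (a₁/a₂)^(3/2).
a₁/a₂ = 1.5e+10 / 1e+08 = 150.
T₁/T₂ = (150)^(3/2) ≈ 1837.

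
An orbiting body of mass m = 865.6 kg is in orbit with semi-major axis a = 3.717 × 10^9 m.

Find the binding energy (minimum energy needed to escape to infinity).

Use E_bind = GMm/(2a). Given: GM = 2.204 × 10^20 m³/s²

Total orbital energy is E = −GMm/(2a); binding energy is E_bind = −E = GMm/(2a).
E_bind = 2.204e+20 · 865.6 / (2 · 3.717e+09) J ≈ 2.566e+13 J = 25.66 TJ.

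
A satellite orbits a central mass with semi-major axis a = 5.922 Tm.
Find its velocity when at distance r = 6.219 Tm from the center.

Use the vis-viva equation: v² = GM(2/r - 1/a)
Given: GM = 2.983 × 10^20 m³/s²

Convert to SI: a = 5.922 Tm = 5.922e+12 m; r = 6.219 Tm = 6.219e+12 m.
Vis-viva: v = √(GM · (2/r − 1/a)).
2/r − 1/a = 2/6.219e+12 − 1/5.922e+12 = 1.52733e-13 m⁻¹.
v = √(2.983e+20 · 1.52733e-13) m/s ≈ 6750 m/s = 6.75 km/s.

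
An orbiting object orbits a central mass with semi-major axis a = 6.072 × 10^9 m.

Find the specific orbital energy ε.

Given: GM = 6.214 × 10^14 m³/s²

ε = −GM / (2a).
ε = −6.214e+14 / (2 · 6.072e+09) J/kg ≈ -5.117e+04 J/kg = -51.17 kJ/kg.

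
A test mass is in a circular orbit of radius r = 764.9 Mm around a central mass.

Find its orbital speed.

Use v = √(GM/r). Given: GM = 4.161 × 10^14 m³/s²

Convert to SI: r = 764.9 Mm = 7.649e+08 m.
For a circular orbit, gravity supplies the centripetal force, so v = √(GM / r).
v = √(4.161e+14 / 7.649e+08) m/s ≈ 737.6 m/s = 737.6 m/s.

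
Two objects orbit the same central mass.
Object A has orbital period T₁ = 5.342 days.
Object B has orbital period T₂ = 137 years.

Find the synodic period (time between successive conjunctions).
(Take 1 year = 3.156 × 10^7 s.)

Convert to SI: T₁ = 5.342 days = 461549 s; T₂ = 137 years = 4.32372e+09 s.
T_syn = |T₁ · T₂ / (T₁ − T₂)|.
T_syn = |461549 · 4.32372e+09 / (461549 − 4.32372e+09)| s ≈ 4.616e+05 s = 5.343 days.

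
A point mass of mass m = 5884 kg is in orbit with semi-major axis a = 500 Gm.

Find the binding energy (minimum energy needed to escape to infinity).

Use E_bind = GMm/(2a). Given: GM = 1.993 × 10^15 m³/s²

Convert to SI: a = 500 Gm = 5e+11 m.
Total orbital energy is E = −GMm/(2a); binding energy is E_bind = −E = GMm/(2a).
E_bind = 1.993e+15 · 5884 / (2 · 5e+11) J ≈ 1.173e+07 J = 11.73 MJ.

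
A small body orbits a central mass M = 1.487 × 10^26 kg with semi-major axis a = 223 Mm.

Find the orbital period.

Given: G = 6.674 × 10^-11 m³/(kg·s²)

Convert to SI: a = 223 Mm = 2.23e+08 m.
GM = G · M = 6.674e-11 · 1.487e+26 = 9.92424e+15 m³/s².
Kepler's third law: T = 2π √(a³ / GM).
Substituting a = 2.23e+08 m and GM = 9.92424e+15 m³/s²:
T = 2π √((2.23e+08)³ / 9.92424e+15) s
T ≈ 2.1e+05 s = 2.431 days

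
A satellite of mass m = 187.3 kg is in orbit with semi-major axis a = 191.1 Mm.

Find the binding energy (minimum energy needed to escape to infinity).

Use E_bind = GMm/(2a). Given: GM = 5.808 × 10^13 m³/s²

Convert to SI: a = 191.1 Mm = 1.911e+08 m.
Total orbital energy is E = −GMm/(2a); binding energy is E_bind = −E = GMm/(2a).
E_bind = 5.808e+13 · 187.3 / (2 · 1.911e+08) J ≈ 2.846e+07 J = 28.46 MJ.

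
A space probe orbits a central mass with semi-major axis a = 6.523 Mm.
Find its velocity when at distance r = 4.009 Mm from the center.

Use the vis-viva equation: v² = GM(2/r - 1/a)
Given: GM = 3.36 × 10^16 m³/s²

Convert to SI: a = 6.523 Mm = 6.523e+06 m; r = 4.009 Mm = 4.009e+06 m.
Vis-viva: v = √(GM · (2/r − 1/a)).
2/r − 1/a = 2/4.009e+06 − 1/6.523e+06 = 3.45574e-07 m⁻¹.
v = √(3.36e+16 · 3.45574e-07) m/s ≈ 1.078e+05 m/s = 107.8 km/s.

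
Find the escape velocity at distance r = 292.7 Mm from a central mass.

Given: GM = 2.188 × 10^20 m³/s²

Convert to SI: r = 292.7 Mm = 2.927e+08 m.
Escape velocity comes from setting total energy to zero: ½v² − GM/r = 0 ⇒ v_esc = √(2GM / r).
v_esc = √(2 · 2.188e+20 / 2.927e+08) m/s ≈ 1.223e+06 m/s = 1223 km/s.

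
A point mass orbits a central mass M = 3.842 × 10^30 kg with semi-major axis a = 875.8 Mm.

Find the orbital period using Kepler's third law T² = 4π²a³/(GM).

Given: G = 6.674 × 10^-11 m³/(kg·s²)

Convert to SI: a = 875.8 Mm = 8.758e+08 m.
GM = G · M = 6.674e-11 · 3.842e+30 = 2.56415e+20 m³/s².
Kepler's third law: T = 2π √(a³ / GM).
Substituting a = 8.758e+08 m and GM = 2.56415e+20 m³/s²:
T = 2π √((8.758e+08)³ / 2.56415e+20) s
T ≈ 1.017e+04 s = 2.825 hours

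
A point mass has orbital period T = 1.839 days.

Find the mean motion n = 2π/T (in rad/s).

Convert to SI: T = 1.839 days = 158890 s.
n = 2π / T.
n = 2π / 158890 s ≈ 3.954e-05 rad/s.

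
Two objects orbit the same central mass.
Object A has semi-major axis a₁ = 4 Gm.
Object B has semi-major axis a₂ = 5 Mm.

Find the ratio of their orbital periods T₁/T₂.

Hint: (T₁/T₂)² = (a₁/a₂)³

Convert to SI: a₁ = 4 Gm = 4e+09 m; a₂ = 5 Mm = 5e+06 m.
From Kepler's third law, (T₁/T₂)² = (a₁/a₂)³, so T₁/T₂ = (a₁/a₂)^(3/2).
a₁/a₂ = 4e+09 / 5e+06 = 800.
T₁/T₂ = (800)^(3/2) ≈ 2.263e+04.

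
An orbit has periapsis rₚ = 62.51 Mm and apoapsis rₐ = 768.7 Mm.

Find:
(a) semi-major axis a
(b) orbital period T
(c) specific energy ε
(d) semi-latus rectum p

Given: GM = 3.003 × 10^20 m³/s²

Convert to SI: rₚ = 62.51 Mm = 6.251e+07 m; rₐ = 768.7 Mm = 7.687e+08 m.
(a) a = (rₚ + rₐ)/2 = (6.251e+07 + 7.687e+08)/2 ≈ 4.156e+08 m
(b) With a = (rₚ + rₐ)/2 = 4.15605e+08 m, T = 2π √(a³/GM) = 2π √((4.15605e+08)³/3.003e+20) s ≈ 3072 s
(c) With a = (rₚ + rₐ)/2 = 4.15605e+08 m, ε = −GM/(2a) = −3.003e+20/(2 · 4.15605e+08) J/kg ≈ -3.613e+11 J/kg
(d) From a = (rₚ + rₐ)/2 = 4.15605e+08 m and e = (rₐ − rₚ)/(rₐ + rₚ) = 0.849593, p = a(1 − e²) = 4.15605e+08 · (1 − (0.849593)²) ≈ 1.156e+08 m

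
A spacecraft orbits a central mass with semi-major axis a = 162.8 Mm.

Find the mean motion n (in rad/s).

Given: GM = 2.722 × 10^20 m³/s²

Convert to SI: a = 162.8 Mm = 1.628e+08 m.
n = √(GM / a³).
n = √(2.722e+20 / (1.628e+08)³) rad/s ≈ 0.007943 rad/s.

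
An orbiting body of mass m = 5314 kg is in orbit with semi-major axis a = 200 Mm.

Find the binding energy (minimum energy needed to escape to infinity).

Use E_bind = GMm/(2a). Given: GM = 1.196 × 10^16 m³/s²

Convert to SI: a = 200 Mm = 2e+08 m.
Total orbital energy is E = −GMm/(2a); binding energy is E_bind = −E = GMm/(2a).
E_bind = 1.196e+16 · 5314 / (2 · 2e+08) J ≈ 1.589e+11 J = 158.9 GJ.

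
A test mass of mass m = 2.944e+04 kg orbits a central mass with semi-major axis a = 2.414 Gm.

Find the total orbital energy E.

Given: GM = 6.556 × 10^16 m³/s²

Convert to SI: a = 2.414 Gm = 2.414e+09 m.
E = −GMm / (2a).
E = −6.556e+16 · 2.944e+04 / (2 · 2.414e+09) J ≈ -3.998e+11 J = -399.8 GJ.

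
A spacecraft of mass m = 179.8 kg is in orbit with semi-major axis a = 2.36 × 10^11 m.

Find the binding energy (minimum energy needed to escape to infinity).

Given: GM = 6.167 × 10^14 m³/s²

Total orbital energy is E = −GMm/(2a); binding energy is E_bind = −E = GMm/(2a).
E_bind = 6.167e+14 · 179.8 / (2 · 2.36e+11) J ≈ 2.349e+05 J = 234.9 kJ.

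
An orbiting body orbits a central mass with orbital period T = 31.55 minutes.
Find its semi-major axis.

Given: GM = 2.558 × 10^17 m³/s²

Convert to SI: T = 31.55 minutes = 1893 s.
Invert Kepler's third law: a = (GM · T² / (4π²))^(1/3).
Substituting T = 1893 s and GM = 2.558e+17 m³/s²:
a = (2.558e+17 · (1893)² / (4π²))^(1/3) m
a ≈ 2.853e+07 m = 28.53 Mm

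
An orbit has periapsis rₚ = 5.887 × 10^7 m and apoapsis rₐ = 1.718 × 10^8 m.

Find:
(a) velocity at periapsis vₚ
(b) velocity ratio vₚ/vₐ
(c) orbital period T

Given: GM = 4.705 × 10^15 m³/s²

(a) With a = (rₚ + rₐ)/2 = 1.15335e+08 m, vₚ = √(GM (2/rₚ − 1/a)) = √(4.705e+15 · (2/5.887e+07 − 1/1.15335e+08)) m/s ≈ 1.091e+04 m/s
(b) Conservation of angular momentum (rₚvₚ = rₐvₐ) gives vₚ/vₐ = rₐ/rₚ = 1.718e+08/5.887e+07 ≈ 2.918
(c) With a = (rₚ + rₐ)/2 = 1.15335e+08 m, T = 2π √(a³/GM) = 2π √((1.15335e+08)³/4.705e+15) s ≈ 1.135e+05 s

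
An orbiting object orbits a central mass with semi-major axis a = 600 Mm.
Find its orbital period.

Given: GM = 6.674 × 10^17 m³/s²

Convert to SI: a = 600 Mm = 6e+08 m.
Kepler's third law: T = 2π √(a³ / GM).
Substituting a = 6e+08 m and GM = 6.674e+17 m³/s²:
T = 2π √((6e+08)³ / 6.674e+17) s
T ≈ 1.13e+05 s = 1.308 days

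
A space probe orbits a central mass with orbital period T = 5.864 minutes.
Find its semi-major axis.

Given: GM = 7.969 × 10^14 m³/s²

Convert to SI: T = 5.864 minutes = 351.84 s.
Invert Kepler's third law: a = (GM · T² / (4π²))^(1/3).
Substituting T = 351.84 s and GM = 7.969e+14 m³/s²:
a = (7.969e+14 · (351.84)² / (4π²))^(1/3) m
a ≈ 1.357e+06 m = 1.357 × 10^6 m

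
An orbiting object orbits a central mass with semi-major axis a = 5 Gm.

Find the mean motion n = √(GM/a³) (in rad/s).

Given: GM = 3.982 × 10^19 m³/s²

Convert to SI: a = 5 Gm = 5e+09 m.
n = √(GM / a³).
n = √(3.982e+19 / (5e+09)³) rad/s ≈ 1.785e-05 rad/s.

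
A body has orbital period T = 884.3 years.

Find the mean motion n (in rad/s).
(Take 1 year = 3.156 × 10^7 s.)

Convert to SI: T = 884.3 years = 2.79085e+10 s.
n = 2π / T.
n = 2π / 2.79085e+10 s ≈ 2.251e-10 rad/s.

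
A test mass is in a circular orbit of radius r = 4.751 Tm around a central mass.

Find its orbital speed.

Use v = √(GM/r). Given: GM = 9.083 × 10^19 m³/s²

Convert to SI: r = 4.751 Tm = 4.751e+12 m.
For a circular orbit, gravity supplies the centripetal force, so v = √(GM / r).
v = √(9.083e+19 / 4.751e+12) m/s ≈ 4372 m/s = 4.372 km/s.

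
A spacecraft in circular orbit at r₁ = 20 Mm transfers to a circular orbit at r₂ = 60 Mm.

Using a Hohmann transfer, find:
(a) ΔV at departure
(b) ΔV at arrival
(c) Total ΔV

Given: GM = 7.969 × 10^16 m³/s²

Convert to SI: r₁ = 20 Mm = 2e+07 m; r₂ = 60 Mm = 6e+07 m.
Transfer semi-major axis: a_t = (r₁ + r₂)/2 = (2e+07 + 6e+07)/2 = 4e+07 m.
Circular speeds: v₁ = √(GM/r₁) = 63122.9 m/s, v₂ = √(GM/r₂) = 36444 m/s.
Transfer speeds (vis-viva v² = GM(2/r − 1/a_t)): v₁ᵗ = 77309.4 m/s, v₂ᵗ = 25769.8 m/s.
(a) ΔV₁ = |v₁ᵗ − v₁| ≈ 1.419e+04 m/s = 14.19 km/s.
(b) ΔV₂ = |v₂ − v₂ᵗ| ≈ 1.067e+04 m/s = 10.67 km/s.
(c) ΔV_total = ΔV₁ + ΔV₂ ≈ 2.486e+04 m/s = 24.86 km/s.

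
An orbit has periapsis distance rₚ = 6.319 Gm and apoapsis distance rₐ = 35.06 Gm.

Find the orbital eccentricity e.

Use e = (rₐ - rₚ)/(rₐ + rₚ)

Convert to SI: rₚ = 6.319 Gm = 6.319e+09 m; rₐ = 35.06 Gm = 3.506e+10 m.
e = (rₐ − rₚ) / (rₐ + rₚ).
e = (3.506e+10 − 6.319e+09) / (3.506e+10 + 6.319e+09) = 2.8741e+10 / 4.1379e+10 ≈ 0.6946.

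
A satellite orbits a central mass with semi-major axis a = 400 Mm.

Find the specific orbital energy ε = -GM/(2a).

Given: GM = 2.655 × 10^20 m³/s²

Convert to SI: a = 400 Mm = 4e+08 m.
ε = −GM / (2a).
ε = −2.655e+20 / (2 · 4e+08) J/kg ≈ -3.319e+11 J/kg = -331.9 GJ/kg.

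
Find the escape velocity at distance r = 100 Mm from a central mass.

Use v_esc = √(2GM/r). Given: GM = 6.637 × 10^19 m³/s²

Convert to SI: r = 100 Mm = 1e+08 m.
Escape velocity comes from setting total energy to zero: ½v² − GM/r = 0 ⇒ v_esc = √(2GM / r).
v_esc = √(2 · 6.637e+19 / 1e+08) m/s ≈ 1.152e+06 m/s = 1152 km/s.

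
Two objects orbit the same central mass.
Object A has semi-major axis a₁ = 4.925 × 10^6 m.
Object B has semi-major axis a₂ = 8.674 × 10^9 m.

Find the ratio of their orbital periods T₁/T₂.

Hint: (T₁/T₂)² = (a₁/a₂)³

From Kepler's third law, (T₁/T₂)² = (a₁/a₂)³, so T₁/T₂ = (a₁/a₂)^(3/2).
a₁/a₂ = 4.925e+06 / 8.674e+09 = 0.000567789.
T₁/T₂ = (0.000567789)^(3/2) ≈ 1.353e-05.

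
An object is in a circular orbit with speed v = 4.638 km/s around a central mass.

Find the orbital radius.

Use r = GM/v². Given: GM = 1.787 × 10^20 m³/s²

Convert to SI: v = 4.638 km/s = 4638 m/s.
For a circular orbit, v² = GM / r, so r = GM / v².
r = 1.787e+20 / (4638)² m ≈ 8.307e+12 m = 8.307 Tm.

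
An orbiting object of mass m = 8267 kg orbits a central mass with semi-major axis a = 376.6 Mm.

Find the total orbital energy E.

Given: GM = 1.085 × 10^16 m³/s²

Convert to SI: a = 376.6 Mm = 3.766e+08 m.
E = −GMm / (2a).
E = −1.085e+16 · 8267 / (2 · 3.766e+08) J ≈ -1.191e+11 J = -119.1 GJ.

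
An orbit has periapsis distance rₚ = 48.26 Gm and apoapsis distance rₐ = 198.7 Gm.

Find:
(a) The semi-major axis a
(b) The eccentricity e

Convert to SI: rₚ = 48.26 Gm = 4.826e+10 m; rₐ = 198.7 Gm = 1.987e+11 m.
(a) a = (rₚ + rₐ) / 2 = (4.826e+10 + 1.987e+11) / 2 ≈ 1.235e+11 m = 123.5 Gm.
(b) e = (rₐ − rₚ) / (rₐ + rₚ) = (1.987e+11 − 4.826e+10) / (1.987e+11 + 4.826e+10) ≈ 0.6092.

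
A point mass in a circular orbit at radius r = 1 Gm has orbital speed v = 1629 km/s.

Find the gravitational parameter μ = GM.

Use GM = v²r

Convert to SI: r = 1 Gm = 1e+09 m; v = 1629 km/s = 1.629e+06 m/s.
For a circular orbit v² = GM/r, so GM = v² · r.
GM = (1.629e+06)² · 1e+09 m³/s² ≈ 2.654e+21 m³/s² = 2.654 × 10^21 m³/s².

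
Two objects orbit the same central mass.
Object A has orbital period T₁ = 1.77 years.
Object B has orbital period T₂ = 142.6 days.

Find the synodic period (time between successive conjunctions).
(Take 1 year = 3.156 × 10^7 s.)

Convert to SI: T₁ = 1.77 years = 5.58612e+07 s; T₂ = 142.6 days = 1.23206e+07 s.
T_syn = |T₁ · T₂ / (T₁ − T₂)|.
T_syn = |5.58612e+07 · 1.23206e+07 / (5.58612e+07 − 1.23206e+07)| s ≈ 1.581e+07 s = 183 days.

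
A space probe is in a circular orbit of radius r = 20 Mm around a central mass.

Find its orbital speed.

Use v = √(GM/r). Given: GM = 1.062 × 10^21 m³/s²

Convert to SI: r = 20 Mm = 2e+07 m.
For a circular orbit, gravity supplies the centripetal force, so v = √(GM / r).
v = √(1.062e+21 / 2e+07) m/s ≈ 7.287e+06 m/s = 7287 km/s.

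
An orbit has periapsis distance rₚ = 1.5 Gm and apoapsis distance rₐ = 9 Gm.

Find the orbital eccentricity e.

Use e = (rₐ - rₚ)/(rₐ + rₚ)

Convert to SI: rₚ = 1.5 Gm = 1.5e+09 m; rₐ = 9 Gm = 9e+09 m.
e = (rₐ − rₚ) / (rₐ + rₚ).
e = (9e+09 − 1.5e+09) / (9e+09 + 1.5e+09) = 7.5e+09 / 1.05e+10 ≈ 0.7143.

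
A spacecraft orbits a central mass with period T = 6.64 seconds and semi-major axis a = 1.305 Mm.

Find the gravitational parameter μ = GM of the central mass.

Convert to SI: a = 1.305 Mm = 1.305e+06 m.
GM = 4π² · a³ / T².
GM = 4π² · (1.305e+06)³ / (6.64)² m³/s² ≈ 1.99e+18 m³/s² = 1.99 × 10^18 m³/s².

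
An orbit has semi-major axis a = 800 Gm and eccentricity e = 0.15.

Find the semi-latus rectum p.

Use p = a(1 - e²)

Convert to SI: a = 800 Gm = 8e+11 m.
p = a (1 − e²).
p = 8e+11 · (1 − (0.15)²) = 8e+11 · 0.9775 ≈ 7.82e+11 m = 782 Gm.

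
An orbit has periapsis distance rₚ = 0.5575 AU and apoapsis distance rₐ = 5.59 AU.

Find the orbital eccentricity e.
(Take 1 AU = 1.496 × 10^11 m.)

Convert to SI: rₚ = 0.5575 AU = 8.3402e+10 m; rₐ = 5.59 AU = 8.36264e+11 m.
e = (rₐ − rₚ) / (rₐ + rₚ).
e = (8.36264e+11 − 8.3402e+10) / (8.36264e+11 + 8.3402e+10) = 7.52862e+11 / 9.19666e+11 ≈ 0.8186.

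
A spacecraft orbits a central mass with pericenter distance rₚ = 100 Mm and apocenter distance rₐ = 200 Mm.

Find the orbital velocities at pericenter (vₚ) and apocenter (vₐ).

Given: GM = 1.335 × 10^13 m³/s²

Convert to SI: rₚ = 100 Mm = 1e+08 m; rₐ = 200 Mm = 2e+08 m.
Use the vis-viva equation v² = GM(2/r − 1/a) with a = (rₚ + rₐ)/2 = (1e+08 + 2e+08)/2 = 1.5e+08 m.
vₚ = √(GM · (2/rₚ − 1/a)) = √(1.335e+13 · (2/1e+08 − 1/1.5e+08)) m/s ≈ 421.9 m/s = 421.9 m/s.
vₐ = √(GM · (2/rₐ − 1/a)) = √(1.335e+13 · (2/2e+08 − 1/1.5e+08)) m/s ≈ 211 m/s = 211 m/s.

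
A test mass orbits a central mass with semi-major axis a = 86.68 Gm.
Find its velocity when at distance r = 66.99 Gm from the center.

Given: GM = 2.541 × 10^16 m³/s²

Convert to SI: a = 86.68 Gm = 8.668e+10 m; r = 66.99 Gm = 6.699e+10 m.
Vis-viva: v = √(GM · (2/r − 1/a)).
2/r − 1/a = 2/6.699e+10 − 1/8.668e+10 = 1.83185e-11 m⁻¹.
v = √(2.541e+16 · 1.83185e-11) m/s ≈ 682.3 m/s = 682.3 m/s.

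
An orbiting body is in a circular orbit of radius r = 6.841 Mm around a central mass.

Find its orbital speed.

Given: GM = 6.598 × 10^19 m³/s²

Convert to SI: r = 6.841 Mm = 6.841e+06 m.
For a circular orbit, gravity supplies the centripetal force, so v = √(GM / r).
v = √(6.598e+19 / 6.841e+06) m/s ≈ 3.106e+06 m/s = 3106 km/s.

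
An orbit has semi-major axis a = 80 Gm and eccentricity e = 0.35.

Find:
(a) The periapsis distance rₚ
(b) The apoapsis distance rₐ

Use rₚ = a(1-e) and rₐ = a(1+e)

Convert to SI: a = 80 Gm = 8e+10 m.
(a) rₚ = a(1 − e) = 8e+10 · (1 − 0.35) = 8e+10 · 0.65 ≈ 5.2e+10 m = 52 Gm.
(b) rₐ = a(1 + e) = 8e+10 · (1 + 0.35) = 8e+10 · 1.35 ≈ 1.08e+11 m = 108 Gm.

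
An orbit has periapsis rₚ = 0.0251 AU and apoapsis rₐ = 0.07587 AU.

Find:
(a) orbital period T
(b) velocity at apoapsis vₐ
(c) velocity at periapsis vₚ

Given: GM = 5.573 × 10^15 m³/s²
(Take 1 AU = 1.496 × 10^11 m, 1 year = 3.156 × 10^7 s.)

Convert to SI: rₚ = 0.0251 AU = 3.75496e+09 m; rₐ = 0.07587 AU = 1.13502e+10 m.
(a) With a = (rₚ + rₐ)/2 = 7.55256e+09 m, T = 2π √(a³/GM) = 2π √((7.55256e+09)³/5.573e+15) s ≈ 5.524e+07 s
(b) With a = (rₚ + rₐ)/2 = 7.55256e+09 m, vₐ = √(GM (2/rₐ − 1/a)) = √(5.573e+15 · (2/1.13502e+10 − 1/7.55256e+09)) m/s ≈ 494.1 m/s
(c) With a = (rₚ + rₐ)/2 = 7.55256e+09 m, vₚ = √(GM (2/rₚ − 1/a)) = √(5.573e+15 · (2/3.75496e+09 − 1/7.55256e+09)) m/s ≈ 1493 m/s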